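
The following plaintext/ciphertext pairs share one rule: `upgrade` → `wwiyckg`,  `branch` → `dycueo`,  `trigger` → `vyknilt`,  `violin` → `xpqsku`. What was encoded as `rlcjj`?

The shifts repeat in a cycle of length 2: positions 0,1,… shift by +2, +7, then the pattern repeats.
Undoing it on rlcjj: r−2=p, l−7=e, c−2=a, j−7=c, j−2=h.

peach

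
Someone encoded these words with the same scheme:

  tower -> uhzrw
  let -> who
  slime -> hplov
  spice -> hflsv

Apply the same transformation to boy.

bre

Read the word backwards and shift each letter +3.
Applying it to boy: reverse → yob; then shift: y+3=b, o+3=r, b+3=e.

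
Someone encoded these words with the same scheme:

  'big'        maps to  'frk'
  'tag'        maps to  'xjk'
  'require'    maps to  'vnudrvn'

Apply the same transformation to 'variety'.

zjvrnxc

The shift depends on letter class: consonant b→f is +4, but vowel i→r is +9. The rule splits by letter class: vowels +9, consonants +4.
On variety: v(cons)+4=z, a(vowel)+9=j, r(cons)+4=v, i(vowel)+9=r, e(vowel)+9=n, t(cons)+4=x, y(cons)+4=c.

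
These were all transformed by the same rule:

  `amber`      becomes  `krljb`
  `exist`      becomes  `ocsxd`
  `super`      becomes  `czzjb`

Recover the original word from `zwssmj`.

prince

Shifts by position in amber: pos 0: a→k (+10), pos 1: m→r (+5), pos 2: b→l (+10), pos 3: e→j (+5) — repeating every 2. It's a Vigenère-style cipher with numeric key [10,5]: position i shifts by key[i mod 2].
Reversing it on zwssmj: z−10=p, w−5=r, s−10=i, s−5=n, m−10=c, j−5=e.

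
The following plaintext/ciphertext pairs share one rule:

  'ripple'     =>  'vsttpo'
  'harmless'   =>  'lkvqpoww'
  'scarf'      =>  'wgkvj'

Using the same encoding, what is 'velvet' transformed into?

Two shifts are in play — +10 for a/e/i/o/u, +4 for every other letter.
Applying it to velvet: v(cons)+4=z, e(vowel)+10=o, l(cons)+4=p, v(cons)+4=z, e(vowel)+10=o, t(cons)+4=x.

zopzox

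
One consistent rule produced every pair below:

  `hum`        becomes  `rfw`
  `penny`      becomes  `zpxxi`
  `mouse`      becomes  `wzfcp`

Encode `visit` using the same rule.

Vowels shift forward by 11 and consonants shift forward by 10.
Applying it to visit: v(cons)+10=f, i(vowel)+11=t, s(cons)+10=c, i(vowel)+11=t, t(cons)+10=d.

ftctd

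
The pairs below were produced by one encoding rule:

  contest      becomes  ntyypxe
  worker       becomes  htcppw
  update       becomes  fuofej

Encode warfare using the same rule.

Shifts by position in contest: pos 0: c→n (+11), pos 1: o→t (+5), pos 2: n→y (+11), pos 3: t→y (+5) — repeating every 2. It's a Vigenère-style cipher with numeric key [11,5]: position i shifts by key[i mod 2].
Applying it to warfare: w+11=h, a+5=f, r+11=c, f+5=k, a+11=l, r+5=w, e+11=p.

hfcklwp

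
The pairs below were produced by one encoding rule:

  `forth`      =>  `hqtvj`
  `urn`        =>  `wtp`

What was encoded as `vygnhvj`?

twelfth

Compare letters: f→h is +2, o→q is +2, r→t is +2 — a constant shift. Every letter moves 2 places later in the alphabet, wrapping around z→a.
Undoing it on vygnhvj: v−2=t, y−2=w, g−2=e, n−2=l, h−2=f, v−2=t, j−2=h.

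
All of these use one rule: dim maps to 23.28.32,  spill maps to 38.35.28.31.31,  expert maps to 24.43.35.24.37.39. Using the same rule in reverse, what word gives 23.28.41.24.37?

diver

d is letter #4 and maps to 23: an offset of 19. The number is (letter's place in the alphabet, a=1) + 19.
Decoding 23.28.41.24.37: 23→(23−19)÷1=4=d, 28→(28−19)÷1=9=i, 41→(41−19)÷1=22=v, 24→(24−19)÷1=5=e, 37→(37−19)÷1=18=r.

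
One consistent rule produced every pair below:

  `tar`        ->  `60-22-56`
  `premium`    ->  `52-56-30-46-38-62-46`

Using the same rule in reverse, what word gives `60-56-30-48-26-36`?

t(#20)→60 and a(#1)→22: differences scale by 2, so n = 2·pos + 20. Each letter becomes 2×(its alphabet position, a=1..z=26) + 20.
Undoing it on 60-56-30-48-26-36: 60→(60−20)÷2=20=t, 56→(56−20)÷2=18=r, 30→(30−20)÷2=5=e, 48→(48−20)÷2=14=n, 26→(26−20)÷2=3=c, 36→(36−20)÷2=8=h.

trench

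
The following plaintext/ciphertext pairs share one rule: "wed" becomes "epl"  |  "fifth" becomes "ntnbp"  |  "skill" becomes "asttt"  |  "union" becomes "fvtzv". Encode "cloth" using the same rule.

The shift depends on letter class: consonant w→e is +8, but vowel e→p is +11. Vowels shift forward by 11 and consonants shift forward by 8.
For cloth: c(cons)+8=k, l(cons)+8=t, o(vowel)+11=z, t(cons)+8=b, h(cons)+8=p.

ktzbp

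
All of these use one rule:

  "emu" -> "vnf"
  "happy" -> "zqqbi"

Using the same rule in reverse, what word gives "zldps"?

rocky

The output letters match the input read backwards, each shifted +1: emu reversed is ume. Two steps: reverse the string, then apply a Caesar shift of +1.
Reversing it on zldps: shift back: z−1=y, l−1=k, d−1=c, p−1=o, s−1=r → ykcor; then reverse → rocky.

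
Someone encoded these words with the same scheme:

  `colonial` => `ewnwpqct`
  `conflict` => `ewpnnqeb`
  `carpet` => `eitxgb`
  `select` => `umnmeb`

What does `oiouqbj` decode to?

It's a Vigenère-style cipher with numeric key [2,8]: position i shifts by key[i mod 2].
Undoing it on oiouqbj: o−2=m, i−8=a, o−2=m, u−8=m, q−2=o, b−8=t, j−2=h.

mammoth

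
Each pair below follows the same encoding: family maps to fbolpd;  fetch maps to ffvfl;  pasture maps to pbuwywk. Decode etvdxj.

estate

In family: f→f is +0, a→b is +1, m→o is +2, i→l is +3 — the shift increases by 1 each position. Letter i (0-indexed) is shifted by i+0, so successive shifts are 0, 1, 2, ….
Undoing it on etvdxj: e−0=e, t−1=s, v−2=t, d−3=a, x−4=t, j−5=e.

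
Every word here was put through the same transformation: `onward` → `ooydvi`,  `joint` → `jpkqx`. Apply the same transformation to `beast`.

In onward: o→o is +0, n→o is +1, w→y is +2, a→d is +3 — the shift increases by 1 each position. Each letter shifts forward by its position index (0, 1, 2, …) — the shift grows by one for each successive letter.
Applying it to beast: b+0=b, e+1=f, a+2=c, s+3=v, t+4=x.

bfcvx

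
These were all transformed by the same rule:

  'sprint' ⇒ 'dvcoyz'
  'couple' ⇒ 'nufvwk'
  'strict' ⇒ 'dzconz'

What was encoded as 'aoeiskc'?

Shifts by position in sprint: pos 0: s→d (+11), pos 1: p→v (+6), pos 2: r→c (+11), pos 3: i→o (+6) — repeating every 2. It's a Vigenère-style cipher with numeric key [11,6]: position i shifts by key[i mod 2].
Reversing it on aoeiskc: a−11=p, o−6=i, e−11=t, i−6=c, s−11=h, k−6=e, c−11=r.

pitcher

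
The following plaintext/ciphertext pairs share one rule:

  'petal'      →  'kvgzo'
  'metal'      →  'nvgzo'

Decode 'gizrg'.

trait

Each pair mirrors across the alphabet (p↔k, e↔v, t↔g): positions sum to 25. This is the alphabet-reversal cipher (Atbash): a becomes z, b becomes y, etc.
Undoing it on gizrg: g↔t, i↔r, z↔a, r↔i, g↔t.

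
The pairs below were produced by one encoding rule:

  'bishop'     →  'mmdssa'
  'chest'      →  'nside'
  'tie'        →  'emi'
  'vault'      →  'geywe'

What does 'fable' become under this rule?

Two shifts are in play — +4 for a/e/i/o/u, +11 for every other letter.
Applying it to fable: f(cons)+11=q, a(vowel)+4=e, b(cons)+11=m, l(cons)+11=w, e(vowel)+4=i.

qemwi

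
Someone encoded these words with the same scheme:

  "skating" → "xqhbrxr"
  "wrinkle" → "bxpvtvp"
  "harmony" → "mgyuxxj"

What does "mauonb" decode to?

hunger

In skating: s→x is +5, k→q is +6, a→h is +7, t→b is +8 — the shift increases by 1 each position. The shift increases by 1 at each position, starting from +5: 5, 6, 7, ….
Decoding mauonb: m−5=h, a−6=u, u−7=n, o−8=g, n−9=e, b−10=r.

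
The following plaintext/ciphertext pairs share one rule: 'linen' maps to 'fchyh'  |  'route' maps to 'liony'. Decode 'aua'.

This is a Caesar cipher with shift 20.
Undoing it on aua: a−20=g, u−20=a, a−20=g.

gag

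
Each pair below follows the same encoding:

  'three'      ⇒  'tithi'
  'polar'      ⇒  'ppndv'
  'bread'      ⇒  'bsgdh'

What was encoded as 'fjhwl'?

Letter i (0-indexed) is shifted by i+0, so successive shifts are 0, 1, 2, ….
Undoing it on fjhwl: f−0=f, j−1=i, h−2=f, w−3=t, l−4=h.

fifth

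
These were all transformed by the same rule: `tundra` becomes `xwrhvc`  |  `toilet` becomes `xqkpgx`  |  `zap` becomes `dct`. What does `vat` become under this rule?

zcx

The rule splits by letter class: vowels +2, consonants +4.
Applying it to vat: v(cons)+4=z, a(vowel)+2=c, t(cons)+4=x.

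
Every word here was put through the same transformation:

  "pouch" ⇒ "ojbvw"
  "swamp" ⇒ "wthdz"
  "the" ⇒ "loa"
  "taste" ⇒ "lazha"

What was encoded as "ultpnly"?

regimen

The output letters match the input read backwards, each shifted +7: pouch reversed is hcuop. Read the word backwards and shift each letter +7.
Undoing it on ultpnly: shift back: u−7=n, l−7=e, t−7=m, p−7=i, n−7=g, l−7=e, y−7=r → nemiger; then reverse → regimen.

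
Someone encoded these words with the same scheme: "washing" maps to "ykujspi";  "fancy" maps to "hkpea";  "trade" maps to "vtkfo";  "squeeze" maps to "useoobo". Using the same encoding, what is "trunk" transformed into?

vtepm

The rule splits by letter class: vowels +10, consonants +2.
On trunk: t(cons)+2=v, r(cons)+2=t, u(vowel)+10=e, n(cons)+2=p, k(cons)+2=m.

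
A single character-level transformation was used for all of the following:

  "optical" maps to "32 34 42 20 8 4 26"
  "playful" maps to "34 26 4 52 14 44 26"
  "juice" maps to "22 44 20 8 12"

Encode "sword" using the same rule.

o(#15)→32 and p(#16)→34: differences scale by 2, so n = 2·pos + 2. The formula is n = 2×(alphabet index, a=1) + 2.
Applying it to sword: s=19→40, w=23→48, o=15→32, r=18→38, d=4→10.

40 48 32 38 10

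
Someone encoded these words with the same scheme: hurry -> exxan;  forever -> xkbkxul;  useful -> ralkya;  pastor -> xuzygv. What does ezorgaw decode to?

quality

The output letters match the input read backwards, each shifted +6: hurry reversed is yrruh. Read the word backwards and shift each letter +6.
Reversing it on ezorgaw: shift back: e−6=y, z−6=t, o−6=i, r−6=l, g−6=a, a−6=u, w−6=q → ytilauq; then reverse → quality.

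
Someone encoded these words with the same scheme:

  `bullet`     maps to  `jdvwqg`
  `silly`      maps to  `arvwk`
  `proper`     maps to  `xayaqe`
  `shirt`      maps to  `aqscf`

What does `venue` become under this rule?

dnxfq

In bullet: b→j is +8, u→d is +9, l→v is +10, l→w is +11 — the shift increases by 1 each position. The shift increases by 1 at each position, starting from +8: 8, 9, 10, ….
On venue: v+8=d, e+9=n, n+10=x, u+11=f, e+12=q.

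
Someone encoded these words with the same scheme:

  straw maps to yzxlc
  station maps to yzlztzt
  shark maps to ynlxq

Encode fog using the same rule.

lzm

The shift depends on letter class: consonant s→y is +6, but vowel a→l is +11. Two shifts are in play — +11 for a/e/i/o/u, +6 for every other letter.
For fog: f(cons)+6=l, o(vowel)+11=z, g(cons)+6=m.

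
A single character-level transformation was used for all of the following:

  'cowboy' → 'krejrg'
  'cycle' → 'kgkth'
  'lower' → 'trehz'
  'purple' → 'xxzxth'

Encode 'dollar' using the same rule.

The shift depends on letter class: consonant c→k is +8, but vowel o→r is +3. Two shifts are in play — +3 for a/e/i/o/u, +8 for every other letter.
Applying it to dollar: d(cons)+8=l, o(vowel)+3=r, l(cons)+8=t, l(cons)+8=t, a(vowel)+3=d, r(cons)+8=z.

lrttdz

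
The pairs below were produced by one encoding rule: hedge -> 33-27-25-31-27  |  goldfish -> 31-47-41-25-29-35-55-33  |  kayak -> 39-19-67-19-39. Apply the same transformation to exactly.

27-65-19-23-57-41-67

h(#8)→33 and e(#5)→27: differences scale by 2, so n = 2·pos + 17. With a=1..z=26, the number is 2·pos + 17.
On exactly: e=5→27, x=24→65, a=1→19, c=3→23, t=20→57, l=12→41, y=25→67.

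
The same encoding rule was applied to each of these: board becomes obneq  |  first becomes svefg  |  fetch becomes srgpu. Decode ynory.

This is a Caesar cipher with shift 13.
Reversing it on ynory: y−13=l, n−13=a, o−13=b, r−13=e, y−13=l.

label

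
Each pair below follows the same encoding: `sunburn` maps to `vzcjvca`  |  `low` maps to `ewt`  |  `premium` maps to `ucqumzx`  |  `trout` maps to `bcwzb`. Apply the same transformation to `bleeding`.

Read the word backwards and shift each letter +8.
For bleeding: reverse → gnideelb; then shift: g+8=o, n+8=v, i+8=q, d+8=l, e+8=m, e+8=m, l+8=t, b+8=j.

ovqlmmtj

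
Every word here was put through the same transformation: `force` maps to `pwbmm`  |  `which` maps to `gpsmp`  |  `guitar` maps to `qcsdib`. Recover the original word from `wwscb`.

moist

Shifts by position in force: pos 0: f→p (+10), pos 1: o→w (+8), pos 2: r→b (+10), pos 3: c→m (+10), pos 4: e→m (+8) — repeating every 3. The shifts repeat in a cycle of length 3: positions 0,1,… shift by +10, +8, +10, then the pattern repeats.
Undoing it on wwscb: w−10=m, w−8=o, s−10=i, c−10=s, b−8=t.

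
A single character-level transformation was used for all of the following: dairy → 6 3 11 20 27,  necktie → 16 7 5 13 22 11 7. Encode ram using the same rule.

20 3 15

d is letter #4 and maps to 6: an offset of 2. Letters become their 1-based position plus 2 (so a→3, b→4, …).
On ram: r=18→20, a=1→3, m=13→15.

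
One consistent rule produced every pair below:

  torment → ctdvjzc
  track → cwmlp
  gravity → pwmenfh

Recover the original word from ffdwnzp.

warning

Shifts by position in torment: pos 0: t→c (+9), pos 1: o→t (+5), pos 2: r→d (+12), pos 3: m→v (+9), pos 4: e→j (+5), pos 5: n→z (+12) — repeating every 3. The shifts repeat in a cycle of length 3: positions 0,1,… shift by +9, +5, +12, then the pattern repeats.
Decoding ffdwnzp: f−9=w, f−5=a, d−12=r, w−9=n, n−5=i, z−12=n, p−9=g.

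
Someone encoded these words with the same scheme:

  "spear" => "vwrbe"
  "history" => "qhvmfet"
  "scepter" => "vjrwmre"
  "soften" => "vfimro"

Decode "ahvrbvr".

disease

s(18)→v(21) and p(15)→w(22) fit y≡17x+1 (mod 26); the inverse of 17 mod 26 is 23. Each letter's alphabet position (a=0..z=25) is mapped through 17·x+1 mod 26 — an affine cipher.
Undoing it on ahvrbvr: a(0)→23·(0−1)≡3=d; h(7)→23·(7−1)≡8=i; v(21)→23·(21−1)≡18=s; r(17)→23·(17−1)≡4=e; b(1)→23·(1−1)≡0=a; v(21)→23·(21−1)≡18=s; r(17)→23·(17−1)≡4=e (all mod 26).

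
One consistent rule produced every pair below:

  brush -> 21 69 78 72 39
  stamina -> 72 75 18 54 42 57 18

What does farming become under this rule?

The formula is n = 3×(alphabet index, a=1) + 15.
For farming: f=6→33, a=1→18, r=18→69, m=13→54, i=9→42, n=14→57, g=7→36.

33 18 69 54 42 57 36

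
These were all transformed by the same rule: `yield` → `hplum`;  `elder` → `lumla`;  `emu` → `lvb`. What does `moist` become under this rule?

The shift depends on letter class: consonant y→h is +9, but vowel i→p is +7. Two shifts are in play — +7 for a/e/i/o/u, +9 for every other letter.
On moist: m(cons)+9=v, o(vowel)+7=v, i(vowel)+7=p, s(cons)+9=b, t(cons)+9=c.

vvpbc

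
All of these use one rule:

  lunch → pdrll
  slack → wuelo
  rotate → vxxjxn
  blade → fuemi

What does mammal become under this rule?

A repeating key of period 2 is used — shifts +4, +9 over and over.
For mammal: m+4=q, a+9=j, m+4=q, m+9=v, a+4=e, l+9=u.

qjqveu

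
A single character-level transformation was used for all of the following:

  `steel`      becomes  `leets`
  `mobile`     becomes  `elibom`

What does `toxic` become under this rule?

cixot

The output letters match the input read backwards: steel reversed is leets. The word is simply reversed.
Applying it to toxic: reverse → cixot.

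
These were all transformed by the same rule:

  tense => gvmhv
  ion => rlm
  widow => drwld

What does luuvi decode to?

Each pair mirrors across the alphabet (t↔g, e↔v, n↔m): positions sum to 25. This is the alphabet-reversal cipher (Atbash): a becomes z, b becomes y, etc.
Reversing it on luuvi: l↔o, u↔f, u↔f, v↔e, i↔r.

offer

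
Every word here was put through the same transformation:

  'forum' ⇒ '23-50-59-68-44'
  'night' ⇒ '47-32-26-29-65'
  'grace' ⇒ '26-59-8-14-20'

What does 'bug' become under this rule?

11-68-26

The formula is n = 3×(alphabet index, a=1) + 5.
For bug: b=2→11, u=21→68, g=7→26.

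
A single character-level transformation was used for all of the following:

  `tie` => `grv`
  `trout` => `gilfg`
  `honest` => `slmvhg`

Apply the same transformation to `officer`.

Each pair mirrors across the alphabet (t↔g, i↔r, e↔v): positions sum to 25. Each letter is replaced by its mirror in the alphabet: a↔z, b↔y, c↔x, and so on (the Atbash cipher).
On officer: o↔l, f↔u, f↔u, i↔r, c↔x, e↔v, r↔i.

luurxvi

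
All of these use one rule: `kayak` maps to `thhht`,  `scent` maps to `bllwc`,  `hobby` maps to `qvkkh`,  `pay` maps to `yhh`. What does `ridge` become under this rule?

The shift depends on letter class: consonant k→t is +9, but vowel a→h is +7. Vowels shift forward by 7 and consonants shift forward by 9.
On ridge: r(cons)+9=a, i(vowel)+7=p, d(cons)+9=m, g(cons)+9=p, e(vowel)+7=l.

apmpl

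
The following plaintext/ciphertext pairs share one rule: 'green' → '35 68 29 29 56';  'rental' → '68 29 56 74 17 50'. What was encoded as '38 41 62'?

g(#7)→35 and r(#18)→68: differences scale by 3, so n = 3·pos + 14. Each letter becomes 3×(its alphabet position, a=1..z=26) + 14.
Decoding 38 41 62: 38→(38−14)÷3=8=h, 41→(41−14)÷3=9=i, 62→(62−14)÷3=16=p.

hip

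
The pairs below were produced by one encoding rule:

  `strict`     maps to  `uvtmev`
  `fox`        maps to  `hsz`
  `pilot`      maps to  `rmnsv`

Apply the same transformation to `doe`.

The shift depends on letter class: consonant s→u is +2, but vowel i→m is +4. Two shifts are in play — +4 for a/e/i/o/u, +2 for every other letter.
Applying it to doe: d(cons)+2=f, o(vowel)+4=s, e(vowel)+4=i.

fsi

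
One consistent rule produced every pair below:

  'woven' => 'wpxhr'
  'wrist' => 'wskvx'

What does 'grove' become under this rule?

The shift increases by 1 at each position, starting from +0: 0, 1, 2, ….
Applying it to grove: g+0=g, r+1=s, o+2=q, v+3=y, e+4=i.

gsqyi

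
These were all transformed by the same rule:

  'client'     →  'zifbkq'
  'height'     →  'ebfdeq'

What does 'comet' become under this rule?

zljbq

Compare letters: c→z is +23, l→i is +23, i→f is +23 — a constant shift. Each letter is shifted forward by 23 in the alphabet (a Caesar shift of +23).
On comet: c+23=z, o+23=l, m+23=j, e+23=b, t+23=q.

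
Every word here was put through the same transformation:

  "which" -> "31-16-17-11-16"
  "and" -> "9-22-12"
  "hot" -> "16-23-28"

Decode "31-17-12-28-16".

width

Each letter is replaced by its alphabet position (a=1..z=26) + 8.
Undoing it on 31-17-12-28-16: 31→(31−8)÷1=23=w, 17→(17−8)÷1=9=i, 12→(12−8)÷1=4=d, 28→(28−8)÷1=20=t, 16→(16−8)÷1=8=h.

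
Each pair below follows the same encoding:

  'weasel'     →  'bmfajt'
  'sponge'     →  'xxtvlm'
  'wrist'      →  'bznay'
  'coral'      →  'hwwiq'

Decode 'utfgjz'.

player

Shifts by position in weasel: pos 0: w→b (+5), pos 1: e→m (+8), pos 2: a→f (+5), pos 3: s→a (+8) — repeating every 2. The shifts repeat in a cycle of length 2: positions 0,1,… shift by +5, +8, then the pattern repeats.
Reversing it on utfgjz: u−5=p, t−8=l, f−5=a, g−8=y, j−5=e, z−8=r.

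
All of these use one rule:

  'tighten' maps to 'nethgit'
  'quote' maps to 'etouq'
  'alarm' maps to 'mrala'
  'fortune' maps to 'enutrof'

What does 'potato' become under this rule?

otatop

The output letters match the input read backwards: tighten reversed is nethgit. The word is simply reversed.
Applying it to potato: reverse → otatop.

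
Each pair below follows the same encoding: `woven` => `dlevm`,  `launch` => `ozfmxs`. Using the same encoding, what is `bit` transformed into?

Each pair mirrors across the alphabet (w↔d, o↔l, v↔e): positions sum to 25. Each letter is replaced by its mirror in the alphabet: a↔z, b↔y, c↔x, and so on (the Atbash cipher).
For bit: b↔y, i↔r, t↔g.

yrg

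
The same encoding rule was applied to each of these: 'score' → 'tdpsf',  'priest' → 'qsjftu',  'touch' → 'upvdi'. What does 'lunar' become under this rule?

This is a Caesar cipher with shift 1.
On lunar: l+1=m, u+1=v, n+1=o, a+1=b, r+1=s.

mvobs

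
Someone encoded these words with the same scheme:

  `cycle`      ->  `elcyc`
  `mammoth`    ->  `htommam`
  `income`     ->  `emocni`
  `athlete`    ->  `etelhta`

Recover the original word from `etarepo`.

operate

It's just the letters in reverse order.
Undoing it on etarepo: then reverse → operate.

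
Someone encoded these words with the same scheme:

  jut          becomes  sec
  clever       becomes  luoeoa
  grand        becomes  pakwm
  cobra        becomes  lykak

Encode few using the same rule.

oof

The shift depends on letter class: consonant j→s is +9, but vowel u→e is +10. Vowels shift forward by 10 and consonants shift forward by 9.
For few: f(cons)+9=o, e(vowel)+10=o, w(cons)+9=f.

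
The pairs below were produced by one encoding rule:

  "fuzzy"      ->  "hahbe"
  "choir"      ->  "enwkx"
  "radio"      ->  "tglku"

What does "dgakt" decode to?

The shifts repeat in a cycle of length 3: positions 0,1,… shift by +2, +6, +8, then the pattern repeats.
Decoding dgakt: d−2=b, g−6=a, a−8=s, k−2=i, t−6=n.

basin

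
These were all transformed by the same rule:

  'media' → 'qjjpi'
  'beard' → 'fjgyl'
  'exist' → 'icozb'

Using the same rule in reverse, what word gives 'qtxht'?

Letter i (0-indexed) is shifted by i+4, so successive shifts are 4, 5, 6, ….
Undoing it on qtxht: q−4=m, t−5=o, x−6=r, h−7=a, t−8=l.

moral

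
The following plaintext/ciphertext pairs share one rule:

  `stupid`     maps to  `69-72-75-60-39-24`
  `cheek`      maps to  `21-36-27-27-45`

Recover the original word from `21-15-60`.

cap

With a=1..z=26, the number is 3·pos + 12.
Undoing it on 21-15-60: 21→(21−12)÷3=3=c, 15→(15−12)÷3=1=a, 60→(60−12)÷3=16=p.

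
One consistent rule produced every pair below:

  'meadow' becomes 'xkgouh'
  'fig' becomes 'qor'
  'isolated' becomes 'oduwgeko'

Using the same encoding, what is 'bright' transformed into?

mcorse

Vowels shift forward by 6 and consonants shift forward by 11.
On bright: b(cons)+11=m, r(cons)+11=c, i(vowel)+6=o, g(cons)+11=r, h(cons)+11=s, t(cons)+11=e.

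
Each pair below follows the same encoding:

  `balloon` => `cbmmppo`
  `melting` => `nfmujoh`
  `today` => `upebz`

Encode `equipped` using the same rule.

This is a Caesar cipher with shift 1.
For equipped: e+1=f, q+1=r, u+1=v, i+1=j, p+1=q, p+1=q, e+1=f, d+1=e.

frvjqqfe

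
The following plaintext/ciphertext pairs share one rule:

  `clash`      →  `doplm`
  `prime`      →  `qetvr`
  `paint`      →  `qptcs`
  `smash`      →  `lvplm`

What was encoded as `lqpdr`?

c(2)→d(3) and l(11)→o(14) fit y≡7x+15 (mod 26); the inverse of 7 mod 26 is 15. Each letter's alphabet position (a=0..z=25) is mapped through 7·x+15 mod 26 — an affine cipher.
Undoing it on lqpdr: l(11)→15·(11−15)≡18=s; q(16)→15·(16−15)≡15=p; p(15)→15·(15−15)≡0=a; d(3)→15·(3−15)≡2=c; r(17)→15·(17−15)≡4=e (all mod 26).

space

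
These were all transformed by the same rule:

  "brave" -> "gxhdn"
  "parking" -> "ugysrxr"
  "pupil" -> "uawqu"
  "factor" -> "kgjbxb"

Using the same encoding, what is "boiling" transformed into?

In brave: b→g is +5, r→x is +6, a→h is +7, v→d is +8 — the shift increases by 1 each position. The shift increases by 1 at each position, starting from +5: 5, 6, 7, ….
For boiling: b+5=g, o+6=u, i+7=p, l+8=t, i+9=r, n+10=x, g+11=r.

guptrxr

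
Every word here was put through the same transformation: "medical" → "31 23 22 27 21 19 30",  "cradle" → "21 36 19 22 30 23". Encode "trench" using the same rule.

m is letter #13 and maps to 31: an offset of 18. The number is (letter's place in the alphabet, a=1) + 18.
On trench: t=20→38, r=18→36, e=5→23, n=14→32, c=3→21, h=8→26.

38 36 23 32 21 26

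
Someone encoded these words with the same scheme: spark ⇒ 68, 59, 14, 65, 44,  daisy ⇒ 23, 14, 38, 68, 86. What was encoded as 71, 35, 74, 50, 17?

thumb

s(#19)→68 and p(#16)→59: differences scale by 3, so n = 3·pos + 11. Each letter becomes 3×(its alphabet position, a=1..z=26) + 11.
Decoding 71, 35, 74, 50, 17: 71→(71−11)÷3=20=t, 35→(35−11)÷3=8=h, 74→(74−11)÷3=21=u, 50→(50−11)÷3=13=m, 17→(17−11)÷3=2=b.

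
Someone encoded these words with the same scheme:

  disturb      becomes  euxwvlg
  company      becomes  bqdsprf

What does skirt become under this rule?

The output letters match the input read backwards, each shifted +3: disturb reversed is brutsid. The word is reversed, then every letter is shifted forward by 3.
Applying it to skirt: reverse → triks; then shift: t+3=w, r+3=u, i+3=l, k+3=n, s+3=v.

wulnv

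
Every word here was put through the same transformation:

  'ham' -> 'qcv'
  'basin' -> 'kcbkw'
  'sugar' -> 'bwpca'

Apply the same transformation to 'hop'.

qqy

Vowels shift forward by 2 and consonants shift forward by 9.
Applying it to hop: h(cons)+9=q, o(vowel)+2=q, p(cons)+9=y.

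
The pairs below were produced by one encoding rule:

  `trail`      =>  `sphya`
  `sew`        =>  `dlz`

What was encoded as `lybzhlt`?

measure

The output letters match the input read backwards, each shifted +7: trail reversed is liart. Read the word backwards and shift each letter +7.
Reversing it on lybzhlt: shift back: l−7=e, y−7=r, b−7=u, z−7=s, h−7=a, l−7=e, t−7=m → erusaem; then reverse → measure.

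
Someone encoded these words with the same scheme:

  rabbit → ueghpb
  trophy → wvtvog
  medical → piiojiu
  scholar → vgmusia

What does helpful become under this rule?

In rabbit: r→u is +3, a→e is +4, b→g is +5, b→h is +6 — the shift increases by 1 each position. The shift increases by 1 at each position, starting from +3: 3, 4, 5, ….
On helpful: h+3=k, e+4=i, l+5=q, p+6=v, f+7=m, u+8=c, l+9=u.

kiqvmcu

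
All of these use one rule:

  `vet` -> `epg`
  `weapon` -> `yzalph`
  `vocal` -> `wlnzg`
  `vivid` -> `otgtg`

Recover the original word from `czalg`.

The output letters match the input read backwards, each shifted +11: vet reversed is tev. Two steps: reverse the string, then apply a Caesar shift of +11.
Undoing it on czalg: shift back: c−11=r, z−11=o, a−11=p, l−11=a, g−11=v → ropav; then reverse → vapor.

vapor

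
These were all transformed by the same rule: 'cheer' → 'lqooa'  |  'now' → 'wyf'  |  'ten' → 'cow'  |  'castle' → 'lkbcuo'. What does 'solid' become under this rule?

The shift depends on letter class: consonant c→l is +9, but vowel e→o is +10. Two shifts are in play — +10 for a/e/i/o/u, +9 for every other letter.
On solid: s(cons)+9=b, o(vowel)+10=y, l(cons)+9=u, i(vowel)+10=s, d(cons)+9=m.

byusm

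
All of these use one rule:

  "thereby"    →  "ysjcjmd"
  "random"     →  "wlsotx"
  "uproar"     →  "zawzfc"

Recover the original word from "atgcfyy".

Shifts by position in thereby: pos 0: t→y (+5), pos 1: h→s (+11), pos 2: e→j (+5), pos 3: r→c (+11) — repeating every 2. It's a Vigenère-style cipher with numeric key [5,11]: position i shifts by key[i mod 2].
Decoding atgcfyy: a−5=v, t−11=i, g−5=b, c−11=r, f−5=a, y−11=n, y−5=t.

vibrant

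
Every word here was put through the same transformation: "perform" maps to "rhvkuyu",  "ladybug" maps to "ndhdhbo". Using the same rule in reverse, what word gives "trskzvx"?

The shift increases by 1 at each position, starting from +2: 2, 3, 4, ….
Decoding trskzvx: t−2=r, r−3=o, s−4=o, k−5=f, z−6=t, v−7=o, x−8=p.

rooftop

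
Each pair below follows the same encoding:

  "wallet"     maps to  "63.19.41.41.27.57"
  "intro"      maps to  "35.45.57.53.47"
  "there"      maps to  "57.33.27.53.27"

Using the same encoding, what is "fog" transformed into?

w(#23)→63 and a(#1)→19: differences scale by 2, so n = 2·pos + 17. With a=1..z=26, the number is 2·pos + 17.
On fog: f=6→29, o=15→47, g=7→31.

29.47.31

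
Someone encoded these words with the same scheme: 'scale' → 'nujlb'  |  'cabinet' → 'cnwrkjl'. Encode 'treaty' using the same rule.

The word is reversed, then every letter is shifted forward by 9.
For treaty: reverse → ytaert; then shift: y+9=h, t+9=c, a+9=j, e+9=n, r+9=a, t+9=c.

hcjnac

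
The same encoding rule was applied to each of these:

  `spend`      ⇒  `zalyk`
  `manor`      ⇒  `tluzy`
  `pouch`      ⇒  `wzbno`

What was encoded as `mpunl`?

Shifts by position in spend: pos 0: s→z (+7), pos 1: p→a (+11), pos 2: e→l (+7), pos 3: n→y (+11) — repeating every 2. It's a Vigenère-style cipher with numeric key [7,11]: position i shifts by key[i mod 2].
Decoding mpunl: m−7=f, p−11=e, u−7=n, n−11=c, l−7=e.

fence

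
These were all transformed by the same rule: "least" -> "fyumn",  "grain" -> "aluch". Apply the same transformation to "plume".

jfogy

Compare letters: l→f is +20, e→y is +20, a→u is +20 — a constant shift. Each letter is shifted forward by 20 in the alphabet (a Caesar shift of +20).
On plume: p+20=j, l+20=f, u+20=o, m+20=g, e+20=y.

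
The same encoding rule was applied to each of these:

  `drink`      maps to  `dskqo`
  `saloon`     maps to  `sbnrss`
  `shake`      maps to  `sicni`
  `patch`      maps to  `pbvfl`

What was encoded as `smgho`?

sleek

In drink: d→d is +0, r→s is +1, i→k is +2, n→q is +3 — the shift increases by 1 each position. Each letter shifts forward by its position index (0, 1, 2, …) — the shift grows by one for each successive letter.
Undoing it on smgho: s−0=s, m−1=l, g−2=e, h−3=e, o−4=k.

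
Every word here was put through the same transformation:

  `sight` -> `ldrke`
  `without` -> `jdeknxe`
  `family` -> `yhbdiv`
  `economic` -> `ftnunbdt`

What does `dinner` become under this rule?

s(18)→l(11) and i(8)→d(3) fit y≡19x+7 (mod 26); the inverse of 19 mod 26 is 11. This is an affine cipher: with a=0,…,z=25, each position x becomes (19x+7) mod 26.
On dinner: d(3)→19·3+7≡12=m; i(8)→19·8+7≡3=d; n(13)→19·13+7≡20=u; n(13)→19·13+7≡20=u; e(4)→19·4+7≡5=f; r(17)→19·17+7≡18=s (all mod 26).

mduufs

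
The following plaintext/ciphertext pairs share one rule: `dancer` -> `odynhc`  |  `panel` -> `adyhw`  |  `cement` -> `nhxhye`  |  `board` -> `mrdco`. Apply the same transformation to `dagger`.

odrrhc

The shift depends on letter class: consonant d→o is +11, but vowel a→d is +3. Two shifts are in play — +3 for a/e/i/o/u, +11 for every other letter.
Applying it to dagger: d(cons)+11=o, a(vowel)+3=d, g(cons)+11=r, g(cons)+11=r, e(vowel)+3=h, r(cons)+11=c.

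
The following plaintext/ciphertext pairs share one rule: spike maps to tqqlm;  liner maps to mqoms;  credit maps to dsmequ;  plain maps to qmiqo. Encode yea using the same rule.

zmi

The shift depends on letter class: consonant s→t is +1, but vowel i→q is +8. Vowels shift forward by 8 and consonants shift forward by 1.
On yea: y(cons)+1=z, e(vowel)+8=m, a(vowel)+8=i.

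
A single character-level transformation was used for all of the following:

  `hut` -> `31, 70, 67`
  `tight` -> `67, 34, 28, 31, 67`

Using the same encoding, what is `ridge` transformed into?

61, 34, 19, 28, 22

h(#8)→31 and u(#21)→70: differences scale by 3, so n = 3·pos + 7. Each letter becomes 3×(its alphabet position, a=1..z=26) + 7.
On ridge: r=18→61, i=9→34, d=4→19, g=7→28, e=5→22.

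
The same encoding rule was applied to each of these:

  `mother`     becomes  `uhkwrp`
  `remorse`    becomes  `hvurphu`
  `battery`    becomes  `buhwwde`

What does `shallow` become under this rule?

Read the word backwards and shift each letter +3.
On shallow: reverse → wollahs; then shift: w+3=z, o+3=r, l+3=o, l+3=o, a+3=d, h+3=k, s+3=v.

zroodkv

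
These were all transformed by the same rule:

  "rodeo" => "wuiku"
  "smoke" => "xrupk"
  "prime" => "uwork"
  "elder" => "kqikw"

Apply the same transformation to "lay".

The shift depends on letter class: consonant r→w is +5, but vowel o→u is +6. Two shifts are in play — +6 for a/e/i/o/u, +5 for every other letter.
On lay: l(cons)+5=q, a(vowel)+6=g, y(cons)+5=d.

qgd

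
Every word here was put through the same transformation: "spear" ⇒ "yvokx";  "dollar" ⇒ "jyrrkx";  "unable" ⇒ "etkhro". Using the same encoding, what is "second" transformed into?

yoiytj

The shift depends on letter class: consonant s→y is +6, but vowel e→o is +10. Two shifts are in play — +10 for a/e/i/o/u, +6 for every other letter.
Applying it to second: s(cons)+6=y, e(vowel)+10=o, c(cons)+6=i, o(vowel)+10=y, n(cons)+6=t, d(cons)+6=j.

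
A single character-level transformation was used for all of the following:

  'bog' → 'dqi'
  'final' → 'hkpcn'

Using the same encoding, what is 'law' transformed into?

ncy

Compare letters: b→d is +2, o→q is +2, g→i is +2 — a constant shift. This is a Caesar cipher with shift 2.
On law: l+2=n, a+2=c, w+2=y.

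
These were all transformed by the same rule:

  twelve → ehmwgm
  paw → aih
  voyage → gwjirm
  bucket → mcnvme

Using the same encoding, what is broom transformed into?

mcwwx

The shift depends on letter class: consonant t→e is +11, but vowel e→m is +8. The rule splits by letter class: vowels +8, consonants +11.
On broom: b(cons)+11=m, r(cons)+11=c, o(vowel)+8=w, o(vowel)+8=w, m(cons)+11=x.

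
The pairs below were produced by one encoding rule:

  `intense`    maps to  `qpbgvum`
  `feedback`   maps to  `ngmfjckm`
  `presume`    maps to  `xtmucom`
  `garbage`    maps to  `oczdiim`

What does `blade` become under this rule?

jnifm

It's a Vigenère-style cipher with numeric key [8,2]: position i shifts by key[i mod 2].
Applying it to blade: b+8=j, l+2=n, a+8=i, d+2=f, e+8=m.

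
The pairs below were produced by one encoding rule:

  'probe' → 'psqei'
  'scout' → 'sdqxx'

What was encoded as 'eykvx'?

In probe: p→p is +0, r→s is +1, o→q is +2, b→e is +3 — the shift increases by 1 each position. Letter i (0-indexed) is shifted by i+0, so successive shifts are 0, 1, 2, ….
Decoding eykvx: e−0=e, y−1=x, k−2=i, v−3=s, x−4=t.

exist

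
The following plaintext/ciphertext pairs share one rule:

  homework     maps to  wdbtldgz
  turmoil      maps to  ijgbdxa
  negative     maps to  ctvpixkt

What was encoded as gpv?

Compare letters: h→w is +15, o→d is +15, m→b is +15 — a constant shift. Every letter moves 15 places later in the alphabet, wrapping around z→a.
Reversing it on gpv: g−15=r, p−15=a, v−15=g.

rag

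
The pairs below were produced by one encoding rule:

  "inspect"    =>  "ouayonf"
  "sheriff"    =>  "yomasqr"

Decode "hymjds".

In inspect: i→o is +6, n→u is +7, s→a is +8, p→y is +9 — the shift increases by 1 each position. Each letter shifts forward by (position + 6), i.e. 6, 7, 8, … — the shift grows by one for each successive letter.
Undoing it on hymjds: h−6=b, y−7=r, m−8=e, j−9=a, d−10=t, s−11=h.

breath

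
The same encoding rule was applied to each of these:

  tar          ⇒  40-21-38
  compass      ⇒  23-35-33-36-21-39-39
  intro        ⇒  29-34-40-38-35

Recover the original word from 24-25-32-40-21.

t is letter #20 and maps to 40: an offset of 20. Each letter is replaced by its alphabet position (a=1..z=26) + 20.
Decoding 24-25-32-40-21: 24→(24−20)÷1=4=d, 25→(25−20)÷1=5=e, 32→(32−20)÷1=12=l, 40→(40−20)÷1=20=t, 21→(21−20)÷1=1=a.

delta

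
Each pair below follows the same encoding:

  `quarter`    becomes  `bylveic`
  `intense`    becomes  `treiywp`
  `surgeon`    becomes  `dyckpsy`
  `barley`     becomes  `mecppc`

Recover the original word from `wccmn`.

Shifts by position in quarter: pos 0: q→b (+11), pos 1: u→y (+4), pos 2: a→l (+11), pos 3: r→v (+4) — repeating every 2. It's a Vigenère-style cipher with numeric key [11,4]: position i shifts by key[i mod 2].
Decoding wccmn: w−11=l, c−4=y, c−11=r, m−4=i, n−11=c.

lyric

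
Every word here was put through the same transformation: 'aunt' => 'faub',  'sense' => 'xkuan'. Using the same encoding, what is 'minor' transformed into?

rouwa

In aunt: a→f is +5, u→a is +6, n→u is +7, t→b is +8 — the shift increases by 1 each position. Each letter shifts forward by (position + 5), i.e. 5, 6, 7, … — the shift grows by one for each successive letter.
For minor: m+5=r, i+6=o, n+7=u, o+8=w, r+9=a.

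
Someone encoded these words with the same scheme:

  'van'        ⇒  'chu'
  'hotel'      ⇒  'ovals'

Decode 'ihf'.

bay

Compare letters: v→c is +7, a→h is +7, n→u is +7 — a constant shift. It's a constant shift of +7 (ROT7).
Decoding ihf: i−7=b, h−7=a, f−7=y.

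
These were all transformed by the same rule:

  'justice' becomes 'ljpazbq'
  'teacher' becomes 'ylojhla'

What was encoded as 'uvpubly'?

reunion

The word is reversed, then every letter is shifted forward by 7.
Undoing it on uvpubly: shift back: u−7=n, v−7=o, p−7=i, u−7=n, b−7=u, l−7=e, y−7=r → noinuer; then reverse → reunion.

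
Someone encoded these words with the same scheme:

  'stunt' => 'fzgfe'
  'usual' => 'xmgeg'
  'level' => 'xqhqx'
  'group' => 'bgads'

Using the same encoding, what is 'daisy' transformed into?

The output letters match the input read backwards, each shifted +12: stunt reversed is tnuts. Two steps: reverse the string, then apply a Caesar shift of +12.
For daisy: reverse → ysiad; then shift: y+12=k, s+12=e, i+12=u, a+12=m, d+12=p.

keump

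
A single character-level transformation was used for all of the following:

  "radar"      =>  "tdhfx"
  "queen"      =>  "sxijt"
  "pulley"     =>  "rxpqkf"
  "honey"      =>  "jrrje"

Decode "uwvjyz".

The shift increases by 1 at each position, starting from +2: 2, 3, 4, ….
Decoding uwvjyz: u−2=s, w−3=t, v−4=r, j−5=e, y−6=s, z−7=s.

stress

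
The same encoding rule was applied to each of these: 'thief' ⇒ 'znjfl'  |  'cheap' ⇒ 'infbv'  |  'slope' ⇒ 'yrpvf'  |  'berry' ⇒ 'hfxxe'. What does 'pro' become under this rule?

vxp

Vowels shift forward by 1 and consonants shift forward by 6.
On pro: p(cons)+6=v, r(cons)+6=x, o(vowel)+1=p.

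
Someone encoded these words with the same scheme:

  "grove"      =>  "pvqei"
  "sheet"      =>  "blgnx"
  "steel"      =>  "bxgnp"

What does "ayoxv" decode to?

rumor

It's a Vigenère-style cipher with numeric key [9,4,2]: position i shifts by key[i mod 3].
Decoding ayoxv: a−9=r, y−4=u, o−2=m, x−9=o, v−4=r.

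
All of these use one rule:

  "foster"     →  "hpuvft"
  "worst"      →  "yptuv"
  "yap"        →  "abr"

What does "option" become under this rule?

prvjpp

The shift depends on letter class: consonant f→h is +2, but vowel o→p is +1. Two shifts are in play — +1 for a/e/i/o/u, +2 for every other letter.
For option: o(vowel)+1=p, p(cons)+2=r, t(cons)+2=v, i(vowel)+1=j, o(vowel)+1=p, n(cons)+2=p.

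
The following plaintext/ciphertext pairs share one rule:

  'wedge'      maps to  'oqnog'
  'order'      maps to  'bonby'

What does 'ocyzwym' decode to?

Two steps: reverse the string, then apply a Caesar shift of +10.
Undoing it on ocyzwym: shift back: o−10=e, c−10=s, y−10=o, z−10=p, w−10=m, y−10=o, m−10=c → esopmoc; then reverse → compose.

compose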